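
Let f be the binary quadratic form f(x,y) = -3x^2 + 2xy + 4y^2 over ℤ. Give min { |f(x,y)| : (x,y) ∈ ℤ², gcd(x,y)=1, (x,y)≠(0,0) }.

river: ρ → (4,6,-1)
river: ρ → (-1,6,4)
river: ρ → (4,2,-3)
river: ρ → (-3,4,3)
river: ρ → (3,2,-4)
river: ρ → (-4,6,1)
river: ρ → (1,6,-4)
river: ρ → (-4,2,3)
river: ρ → (3,4,-3)
river: ρ → (-3,2,4)
closes: descent 0, river 10
min |a| on river = 1

1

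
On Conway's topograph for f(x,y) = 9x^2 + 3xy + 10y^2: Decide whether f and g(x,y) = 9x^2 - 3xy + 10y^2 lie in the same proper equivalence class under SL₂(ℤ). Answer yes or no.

D₁ = -351, D₂ = -351
f: reduced (well bottom): (9,3,10) with a≤c, −a<b≤a
g: reduced (well bottom): (9,-3,10) with a≤c, −a<b≤a
reduced forms (9, 3, 10) vs (9, -3, 10) ⇒ inequivalent

no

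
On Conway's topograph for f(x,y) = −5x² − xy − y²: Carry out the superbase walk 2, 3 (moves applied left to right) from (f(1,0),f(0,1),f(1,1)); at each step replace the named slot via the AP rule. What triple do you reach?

start (-5,-1,-7) = (f(1,0),f(0,1),f(1,1))
replace slot 2: 2·((-5)+(-7)) − (-1) = -23 → (-5,-23,-7)
replace slot 3: 2·((-5)+(-23)) − (-7) = -49 → (-5,-23,-49)

-5,-23,-49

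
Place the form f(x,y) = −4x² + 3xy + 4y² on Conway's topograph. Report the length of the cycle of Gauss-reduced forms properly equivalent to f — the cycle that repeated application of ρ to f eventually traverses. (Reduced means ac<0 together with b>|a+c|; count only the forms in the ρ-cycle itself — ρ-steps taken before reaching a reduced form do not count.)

D = 73, ⌊√D⌋ = 8
river: ρ → (4,5,-3)
river: ρ → (-3,7,2)
river: ρ → (2,5,-6)
river: ρ → (-6,7,1)
river: ρ → (1,7,-6)
river: ρ → (-6,5,2)
river: ρ → (2,7,-3)
river: ρ → (-3,5,4)
river: ρ → (4,3,-4)
river: ρ → (-4,5,3)
river: ρ → (3,7,-2)
river: ρ → (-2,5,6)
river: ρ → (6,7,-1)
river: ρ → (-1,7,6)
river: ρ → (6,5,-2)
river: ρ → (-2,7,3)
river: ρ → (3,5,-4)
river: ρ → (-4,3,4)
ρ-cycle length = 18 (tail of 0 descent steps not counted)

18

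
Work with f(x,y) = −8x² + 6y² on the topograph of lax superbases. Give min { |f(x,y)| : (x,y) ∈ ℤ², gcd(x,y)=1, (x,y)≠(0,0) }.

descent: ρ → (6,12,-2)  [lands on river]
river: ρ → (-2,12,6)
closes: descent 1, river 2
min |a| on river = 2

2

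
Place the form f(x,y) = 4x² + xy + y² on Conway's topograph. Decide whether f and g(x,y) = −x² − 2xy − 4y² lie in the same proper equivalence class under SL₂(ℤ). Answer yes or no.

D₁ = -15, D₂ = -12
discriminants differ ⇒ not SL₂(ℤ)-equivalent

no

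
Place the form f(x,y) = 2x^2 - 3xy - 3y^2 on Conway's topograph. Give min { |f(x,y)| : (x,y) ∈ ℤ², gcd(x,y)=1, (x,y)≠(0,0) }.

descent: ρ → (-3,3,2)  [lands on river]
river: ρ → (2,5,-1)
river: ρ → (-1,5,2)
river: ρ → (2,3,-3)
closes: descent 1, river 4
min |a| on river = 1

1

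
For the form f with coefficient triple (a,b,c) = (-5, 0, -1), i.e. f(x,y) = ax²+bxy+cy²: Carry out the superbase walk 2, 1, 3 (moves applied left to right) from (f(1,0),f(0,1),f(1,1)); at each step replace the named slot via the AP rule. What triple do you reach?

start (-5,-1,-6) = (f(1,0),f(0,1),f(1,1))
replace slot 2: 2·((-5)+(-6)) − (-1) = -21 → (-5,-21,-6)
replace slot 1: 2·((-21)+(-6)) − (-5) = -49 → (-49,-21,-6)
replace slot 3: 2·((-49)+(-21)) − (-6) = -134 → (-49,-21,-134)

-49,-21,-134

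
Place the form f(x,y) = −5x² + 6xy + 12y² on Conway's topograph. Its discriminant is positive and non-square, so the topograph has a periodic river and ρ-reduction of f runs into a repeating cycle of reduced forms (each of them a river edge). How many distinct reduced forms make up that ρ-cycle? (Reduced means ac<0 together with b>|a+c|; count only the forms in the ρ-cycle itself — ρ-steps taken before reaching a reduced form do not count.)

D = 276, ⌊√D⌋ = 16
descent: ρ → (12,-6,-5)
descent: ρ → (-5,16,1)  [lands on river]
river: ρ → (1,16,-5)
river: ρ → (-5,14,4)
river: ρ → (4,10,-11)
river: ρ → (-11,12,3)
river: ρ → (3,12,-11)
river: ρ → (-11,10,4)
river: ρ → (4,14,-5)
ρ-cycle length = 8 (tail of 2 descent steps not counted)

8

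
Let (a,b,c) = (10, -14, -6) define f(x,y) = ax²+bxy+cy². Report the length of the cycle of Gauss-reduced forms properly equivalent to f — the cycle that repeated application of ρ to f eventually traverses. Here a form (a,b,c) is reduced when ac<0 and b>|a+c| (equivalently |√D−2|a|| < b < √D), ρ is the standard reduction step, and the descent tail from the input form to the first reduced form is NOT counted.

D = 436, ⌊√D⌋ = 20
descent: ρ → (-6,14,10)  [lands on river]
river: ρ → (10,6,-10)
river: ρ → (-10,14,6)
river: ρ → (6,10,-14)
river: ρ → (-14,18,2)
river: ρ → (2,18,-14)
river: ρ → (-14,10,6)
river: ρ → (6,14,-10)
river: ρ → (-10,6,10)
river: ρ → (10,14,-6)
river: ρ → (-6,10,14)
river: ρ → (14,18,-2)
river: ρ → (-2,18,14)
river: ρ → (14,10,-6)
ρ-cycle length = 14 (tail of 1 descent step not counted)

14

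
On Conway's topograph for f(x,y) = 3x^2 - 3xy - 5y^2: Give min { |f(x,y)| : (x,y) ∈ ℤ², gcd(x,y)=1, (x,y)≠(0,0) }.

descent: ρ → (-5,3,3)  [lands on river]
river: ρ → (3,3,-5)
river: ρ → (-5,7,1)
river: ρ → (1,7,-5)
closes: descent 1, river 4
min |a| on river = 1

1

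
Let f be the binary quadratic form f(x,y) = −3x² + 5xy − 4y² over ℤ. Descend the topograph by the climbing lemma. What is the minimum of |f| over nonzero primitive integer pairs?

translate: b→1 (≡-5 mod 6), so (3,-5,4)→(3,1,2)
flip: (3,1,2)→(2,-1,3)
reduced (well bottom): (2,-1,3) with a≤c, −a<b≤a
well minimum |f| = |-2| = 2 (negative-definite)

2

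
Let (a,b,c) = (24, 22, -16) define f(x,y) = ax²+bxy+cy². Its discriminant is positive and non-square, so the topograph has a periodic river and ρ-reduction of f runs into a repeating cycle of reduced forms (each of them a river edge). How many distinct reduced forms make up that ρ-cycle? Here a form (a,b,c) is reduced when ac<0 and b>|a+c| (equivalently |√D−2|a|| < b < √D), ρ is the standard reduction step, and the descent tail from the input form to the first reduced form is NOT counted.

D = 2020, ⌊√D⌋ = 44
river: ρ → (-16,42,4)
river: ρ → (4,38,-36)
river: ρ → (-36,34,6)
river: ρ → (6,38,-24)
river: ρ → (-24,10,20)
river: ρ → (20,30,-14)
river: ρ → (-14,26,24)
river: ρ → (24,22,-16)
ρ-cycle length = 8 (tail of 0 descent steps not counted)

8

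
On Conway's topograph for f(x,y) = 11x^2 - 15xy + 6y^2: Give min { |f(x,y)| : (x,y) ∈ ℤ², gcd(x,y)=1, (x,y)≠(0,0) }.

translate: b→7 (≡-15 mod 22), so (11,-15,6)→(11,7,2)
flip: (11,7,2)→(2,-7,11)
translate: b→1 (≡-7 mod 4), so (2,-7,11)→(2,1,5)
reduced (well bottom): (2,1,5) with a≤c, −a<b≤a
well minimum = a = 2

2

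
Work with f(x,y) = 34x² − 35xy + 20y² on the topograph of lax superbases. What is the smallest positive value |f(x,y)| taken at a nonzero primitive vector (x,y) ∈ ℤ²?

translate: b→33 (≡-35 mod 68), so (34,-35,20)→(34,33,19)
flip: (34,33,19)→(19,-33,34)
translate: b→5 (≡-33 mod 38), so (19,-33,34)→(19,5,20)
reduced (well bottom): (19,5,20) with a≤c, −a<b≤a
well minimum = a = 19

19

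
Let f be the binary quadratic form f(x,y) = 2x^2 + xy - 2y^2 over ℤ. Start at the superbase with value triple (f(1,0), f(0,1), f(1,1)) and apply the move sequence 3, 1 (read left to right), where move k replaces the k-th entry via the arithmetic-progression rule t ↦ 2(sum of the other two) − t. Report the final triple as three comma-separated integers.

start (2,-2,1) = (f(1,0),f(0,1),f(1,1))
replace slot 3: 2·(2+(-2)) − 1 = -1 → (2,-2,-1)
replace slot 1: 2·((-2)+(-1)) − 2 = -8 → (-8,-2,-1)

-8,-2,-1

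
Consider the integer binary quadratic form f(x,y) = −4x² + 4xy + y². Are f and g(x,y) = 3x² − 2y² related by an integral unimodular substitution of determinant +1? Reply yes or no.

D₁ = 32, D₂ = 24
discriminants differ ⇒ not SL₂(ℤ)-equivalent

no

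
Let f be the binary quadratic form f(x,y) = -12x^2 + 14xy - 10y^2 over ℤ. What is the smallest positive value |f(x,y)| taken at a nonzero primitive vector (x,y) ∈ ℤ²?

translate: b→10 (≡-14 mod 24), so (12,-14,10)→(12,10,8)
flip: (12,10,8)→(8,-10,12)
translate: b→6 (≡-10 mod 16), so (8,-10,12)→(8,6,10)
reduced (well bottom): (8,6,10) with a≤c, −a<b≤a
well minimum |f| = |-8| = 8 (negative-definite)

8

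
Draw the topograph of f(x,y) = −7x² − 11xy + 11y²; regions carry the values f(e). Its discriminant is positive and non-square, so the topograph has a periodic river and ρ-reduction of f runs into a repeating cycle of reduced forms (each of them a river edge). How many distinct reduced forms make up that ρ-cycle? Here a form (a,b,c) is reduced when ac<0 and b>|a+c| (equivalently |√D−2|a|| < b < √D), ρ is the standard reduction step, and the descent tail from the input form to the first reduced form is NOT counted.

D = 429, ⌊√D⌋ = 20
descent: ρ → (11,11,-7)  [lands on river]
river: ρ → (-7,17,5)
river: ρ → (5,13,-13)
river: ρ → (-13,13,5)
river: ρ → (5,17,-7)
river: ρ → (-7,11,11)
ρ-cycle length = 6 (tail of 1 descent step not counted)

6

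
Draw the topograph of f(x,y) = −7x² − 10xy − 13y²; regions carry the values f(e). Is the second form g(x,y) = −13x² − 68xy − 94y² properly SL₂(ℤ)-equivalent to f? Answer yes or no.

D₁ = -264, D₂ = -264
f is negative-definite; reduce −f:
−f: translate: b→-4 (≡10 mod 14), so (7,10,13)→(7,-4,10)
−f: reduced (well bottom): (7,-4,10) with a≤c, −a<b≤a
flip sign back: reduced form of f is (-7,4,-10)
g is negative-definite; reduce −g:
−g: translate: b→-10 (≡68 mod 26), so (13,68,94)→(13,-10,7)
−g: flip: (13,-10,7)→(7,10,13)
−g: translate: b→-4 (≡10 mod 14), so (7,10,13)→(7,-4,10)
−g: reduced (well bottom): (7,-4,10) with a≤c, −a<b≤a
flip sign back: reduced form of g is (-7,4,-10)
reduced forms (-7, 4, -10) vs (-7, 4, -10) ⇒ equivalent

yes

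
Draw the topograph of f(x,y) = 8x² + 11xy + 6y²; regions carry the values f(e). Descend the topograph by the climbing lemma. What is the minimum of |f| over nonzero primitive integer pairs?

translate: b→-5 (≡11 mod 16), so (8,11,6)→(8,-5,3)
flip: (8,-5,3)→(3,5,8)
translate: b→-1 (≡5 mod 6), so (3,5,8)→(3,-1,6)
reduced (well bottom): (3,-1,6) with a≤c, −a<b≤a
well minimum = a = 3

3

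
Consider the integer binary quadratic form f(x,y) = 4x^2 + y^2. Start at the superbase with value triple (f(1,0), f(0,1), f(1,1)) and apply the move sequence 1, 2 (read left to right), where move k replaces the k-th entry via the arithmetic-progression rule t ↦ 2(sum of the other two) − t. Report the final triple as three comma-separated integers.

start (4,1,5) = (f(1,0),f(0,1),f(1,1))
replace slot 1: 2·(1+5) − 4 = 8 → (8,1,5)
replace slot 2: 2·(8+5) − 1 = 25 → (8,25,5)

8,25,5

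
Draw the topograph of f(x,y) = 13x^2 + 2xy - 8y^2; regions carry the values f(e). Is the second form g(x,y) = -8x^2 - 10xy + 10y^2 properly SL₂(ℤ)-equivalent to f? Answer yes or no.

D₁ = 420, D₂ = 420
river cycle of f (length 4): (-8, 14, 7), (7, 14, -8), (-8, 18, 3), (3, 18, -8)
river cycle of g (length 6): (10, 10, -8), (-8, 6, 12), (12, 18, -2), (-2, 18, 12), (12, 6, -8), (-8, 10, 10)
cycles differ ⇒ inequivalent

no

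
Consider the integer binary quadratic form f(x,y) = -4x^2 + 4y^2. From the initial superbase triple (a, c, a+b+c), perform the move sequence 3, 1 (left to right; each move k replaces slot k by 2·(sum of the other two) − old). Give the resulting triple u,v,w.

start (-4,4,0) = (f(1,0),f(0,1),f(1,1))
replace slot 3: 2·((-4)+4) − 0 = 0 → (-4,4,0)
replace slot 1: 2·(4+0) − (-4) = 12 → (12,4,0)

12,4,0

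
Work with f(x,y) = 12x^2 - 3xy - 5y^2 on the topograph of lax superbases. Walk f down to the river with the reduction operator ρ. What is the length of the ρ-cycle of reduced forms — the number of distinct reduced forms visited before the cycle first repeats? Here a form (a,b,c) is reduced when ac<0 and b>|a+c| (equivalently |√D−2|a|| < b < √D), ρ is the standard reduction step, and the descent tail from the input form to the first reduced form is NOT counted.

D = 249, ⌊√D⌋ = 15
descent: ρ → (-5,13,4)  [lands on river]
river: ρ → (4,11,-8)
river: ρ → (-8,5,7)
river: ρ → (7,9,-6)
river: ρ → (-6,15,1)
river: ρ → (1,15,-6)
river: ρ → (-6,9,7)
river: ρ → (7,5,-8)
river: ρ → (-8,11,4)
river: ρ → (4,13,-5)
river: ρ → (-5,7,10)
river: ρ → (10,13,-2)
river: ρ → (-2,15,3)
river: ρ → (3,15,-2)
river: ρ → (-2,13,10)
river: ρ → (10,7,-5)
ρ-cycle length = 16 (tail of 1 descent step not counted)

16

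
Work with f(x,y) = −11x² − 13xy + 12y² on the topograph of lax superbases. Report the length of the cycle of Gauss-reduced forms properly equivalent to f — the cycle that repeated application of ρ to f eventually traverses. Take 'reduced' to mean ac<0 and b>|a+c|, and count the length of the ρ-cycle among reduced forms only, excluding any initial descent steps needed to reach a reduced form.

D = 697, ⌊√D⌋ = 26
descent: ρ → (12,13,-11)  [lands on river]
river: ρ → (-11,9,14)
river: ρ → (14,19,-6)
river: ρ → (-6,17,17)
river: ρ → (17,17,-6)
river: ρ → (-6,19,14)
river: ρ → (14,9,-11)
river: ρ → (-11,13,12)
river: ρ → (12,11,-12)
river: ρ → (-12,13,11)
river: ρ → (11,9,-14)
river: ρ → (-14,19,6)
river: ρ → (6,17,-17)
river: ρ → (-17,17,6)
river: ρ → (6,19,-14)
river: ρ → (-14,9,11)
river: ρ → (11,13,-12)
river: ρ → (-12,11,12)
ρ-cycle length = 18 (tail of 1 descent step not counted)

18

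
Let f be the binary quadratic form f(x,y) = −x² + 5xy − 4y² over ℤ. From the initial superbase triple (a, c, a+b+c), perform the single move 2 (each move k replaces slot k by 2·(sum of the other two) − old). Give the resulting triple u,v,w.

start (-1,-4,0) = (f(1,0),f(0,1),f(1,1))
replace slot 2: 2·((-1)+0) − (-4) = 2 → (-1,2,0)

-1,2,0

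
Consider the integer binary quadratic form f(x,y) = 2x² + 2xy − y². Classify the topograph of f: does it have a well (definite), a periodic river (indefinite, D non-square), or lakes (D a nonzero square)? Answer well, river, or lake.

D = b²−4ac = 2² − 4·2·(-1) = 12
D > 0 non-square ⇒ indefinite ⇒ periodic river

river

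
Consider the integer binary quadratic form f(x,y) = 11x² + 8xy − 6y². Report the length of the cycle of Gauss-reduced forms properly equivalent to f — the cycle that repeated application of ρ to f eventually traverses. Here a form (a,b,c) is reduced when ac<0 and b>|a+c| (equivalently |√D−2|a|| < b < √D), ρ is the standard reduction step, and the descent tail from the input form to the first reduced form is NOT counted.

D = 328, ⌊√D⌋ = 18
river: ρ → (-6,16,3)
river: ρ → (3,14,-11)
river: ρ → (-11,8,6)
river: ρ → (6,16,-3)
river: ρ → (-3,14,11)
river: ρ → (11,8,-6)
ρ-cycle length = 6 (tail of 0 descent steps not counted)

6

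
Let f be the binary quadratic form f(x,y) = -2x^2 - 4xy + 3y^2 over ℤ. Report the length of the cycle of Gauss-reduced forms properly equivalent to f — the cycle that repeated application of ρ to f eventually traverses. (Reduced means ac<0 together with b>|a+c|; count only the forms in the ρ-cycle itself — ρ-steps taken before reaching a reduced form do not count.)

D = 40, ⌊√D⌋ = 6
descent: ρ → (3,4,-2)  [lands on river]
river: ρ → (-2,4,3)
river: ρ → (3,2,-3)
river: ρ → (-3,4,2)
river: ρ → (2,4,-3)
river: ρ → (-3,2,3)
ρ-cycle length = 6 (tail of 1 descent step not counted)

6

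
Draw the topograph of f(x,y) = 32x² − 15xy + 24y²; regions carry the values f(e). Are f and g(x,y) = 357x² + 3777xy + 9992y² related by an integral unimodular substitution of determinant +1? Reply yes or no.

D₁ = -2847, D₂ = -2847
f: flip: (32,-15,24)→(24,15,32)
f: reduced (well bottom): (24,15,32) with a≤c, −a<b≤a
g: translate: b→207 (≡3777 mod 714), so (357,3777,9992)→(357,207,32)
g: flip: (357,207,32)→(32,-207,357)
g: translate: b→-15 (≡-207 mod 64), so (32,-207,357)→(32,-15,24)
g: flip: (32,-15,24)→(24,15,32)
g: reduced (well bottom): (24,15,32) with a≤c, −a<b≤a
reduced forms (24, 15, 32) vs (24, 15, 32) ⇒ equivalent

yes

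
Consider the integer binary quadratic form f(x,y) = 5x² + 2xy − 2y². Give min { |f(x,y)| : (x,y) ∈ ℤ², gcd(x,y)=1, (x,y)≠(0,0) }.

descent: ρ → (-2,6,1)  [lands on river]
river: ρ → (1,6,-2)
closes: descent 1, river 2
min |a| on river = 1

1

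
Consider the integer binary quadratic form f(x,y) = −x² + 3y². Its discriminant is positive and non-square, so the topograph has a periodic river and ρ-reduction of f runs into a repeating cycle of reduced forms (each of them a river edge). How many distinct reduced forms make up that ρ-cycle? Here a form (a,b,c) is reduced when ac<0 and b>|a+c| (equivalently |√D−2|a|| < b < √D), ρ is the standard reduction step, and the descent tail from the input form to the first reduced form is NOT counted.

D = 12, ⌊√D⌋ = 3
descent: ρ → (3,0,-1)
descent: ρ → (-1,2,2)  [lands on river]
river: ρ → (2,2,-1)
ρ-cycle length = 2 (tail of 2 descent steps not counted)

2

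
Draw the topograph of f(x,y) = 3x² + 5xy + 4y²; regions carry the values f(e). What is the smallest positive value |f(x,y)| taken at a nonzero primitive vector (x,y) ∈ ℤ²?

translate: b→-1 (≡5 mod 6), so (3,5,4)→(3,-1,2)
flip: (3,-1,2)→(2,1,3)
reduced (well bottom): (2,1,3) with a≤c, −a<b≤a
well minimum = a = 2

2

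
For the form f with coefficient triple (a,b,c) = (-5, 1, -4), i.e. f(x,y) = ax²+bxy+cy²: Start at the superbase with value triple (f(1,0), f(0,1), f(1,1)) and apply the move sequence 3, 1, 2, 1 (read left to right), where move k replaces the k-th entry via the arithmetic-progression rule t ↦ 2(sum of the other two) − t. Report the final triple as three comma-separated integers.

start (-5,-4,-8) = (f(1,0),f(0,1),f(1,1))
replace slot 3: 2·((-5)+(-4)) − (-8) = -10 → (-5,-4,-10)
replace slot 1: 2·((-4)+(-10)) − (-5) = -23 → (-23,-4,-10)
replace slot 2: 2·((-23)+(-10)) − (-4) = -62 → (-23,-62,-10)
replace slot 1: 2·((-62)+(-10)) − (-23) = -121 → (-121,-62,-10)

-121,-62,-10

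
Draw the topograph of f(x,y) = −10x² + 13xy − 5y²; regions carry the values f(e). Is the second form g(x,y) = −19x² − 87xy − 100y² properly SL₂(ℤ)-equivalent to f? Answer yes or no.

D₁ = -31, D₂ = -31
f is negative-definite; reduce −f:
−f: translate: b→7 (≡-13 mod 20), so (10,-13,5)→(10,7,2)
−f: flip: (10,7,2)→(2,-7,10)
−f: translate: b→1 (≡-7 mod 4), so (2,-7,10)→(2,1,4)
−f: reduced (well bottom): (2,1,4) with a≤c, −a<b≤a
flip sign back: reduced form of f is (-2,-1,-4)
g is negative-definite; reduce −g:
−g: translate: b→11 (≡87 mod 38), so (19,87,100)→(19,11,2)
−g: flip: (19,11,2)→(2,-11,19)
−g: translate: b→1 (≡-11 mod 4), so (2,-11,19)→(2,1,4)
−g: reduced (well bottom): (2,1,4) with a≤c, −a<b≤a
flip sign back: reduced form of g is (-2,-1,-4)
reduced forms (-2, -1, -4) vs (-2, -1, -4) ⇒ equivalent

yes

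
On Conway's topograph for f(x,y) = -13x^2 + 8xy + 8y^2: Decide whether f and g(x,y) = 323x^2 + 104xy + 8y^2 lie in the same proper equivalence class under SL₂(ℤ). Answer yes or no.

D₁ = 480, D₂ = 480
river cycle of f (length 4): (8, 8, -13), (-13, 18, 3), (3, 18, -13), (-13, 8, 8)
river cycle of g (length 4): (8, 8, -13), (-13, 18, 3), (3, 18, -13), (-13, 8, 8)
cycles coincide ⇒ equivalent

yes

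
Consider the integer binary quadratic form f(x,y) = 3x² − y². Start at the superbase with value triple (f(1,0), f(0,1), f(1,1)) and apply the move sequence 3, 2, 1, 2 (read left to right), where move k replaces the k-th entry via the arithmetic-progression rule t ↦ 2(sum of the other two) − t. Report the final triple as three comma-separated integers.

start (3,-1,2) = (f(1,0),f(0,1),f(1,1))
replace slot 3: 2·(3+(-1)) − 2 = 2 → (3,-1,2)
replace slot 2: 2·(3+2) − (-1) = 11 → (3,11,2)
replace slot 1: 2·(11+2) − 3 = 23 → (23,11,2)
replace slot 2: 2·(23+2) − 11 = 39 → (23,39,2)

23,39,2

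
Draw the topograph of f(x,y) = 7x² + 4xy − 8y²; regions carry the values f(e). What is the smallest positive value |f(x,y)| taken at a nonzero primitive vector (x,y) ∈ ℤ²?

river: ρ → (-8,12,3)
river: ρ → (3,12,-8)
river: ρ → (-8,4,7)
river: ρ → (7,10,-5)
river: ρ → (-5,10,7)
river: ρ → (7,4,-8)
closes: descent 0, river 6
min |a| on river = 3

3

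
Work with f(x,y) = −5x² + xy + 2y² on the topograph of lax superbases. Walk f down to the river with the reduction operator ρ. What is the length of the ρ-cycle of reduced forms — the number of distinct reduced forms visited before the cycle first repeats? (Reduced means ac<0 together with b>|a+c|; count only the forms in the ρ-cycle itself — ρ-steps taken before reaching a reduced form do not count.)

D = 41, ⌊√D⌋ = 6
descent: ρ → (2,3,-4)  [lands on river]
river: ρ → (-4,5,1)
river: ρ → (1,5,-4)
river: ρ → (-4,3,2)
river: ρ → (2,5,-2)
river: ρ → (-2,3,4)
river: ρ → (4,5,-1)
river: ρ → (-1,5,4)
river: ρ → (4,3,-2)
river: ρ → (-2,5,2)
ρ-cycle length = 10 (tail of 1 descent step not counted)

10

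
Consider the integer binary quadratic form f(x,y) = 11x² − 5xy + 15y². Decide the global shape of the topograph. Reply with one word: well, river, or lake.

D = b²−4ac = (-5)² − 4·11·15 = -635
D < 0 ⇒ definite ⇒ every region one sign ⇒ single well

well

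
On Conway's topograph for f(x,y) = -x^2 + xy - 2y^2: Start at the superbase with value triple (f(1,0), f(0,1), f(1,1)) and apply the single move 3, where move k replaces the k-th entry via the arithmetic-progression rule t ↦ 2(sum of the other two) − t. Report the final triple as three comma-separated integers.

start (-1,-2,-2) = (f(1,0),f(0,1),f(1,1))
replace slot 3: 2·((-1)+(-2)) − (-2) = -4 → (-1,-2,-4)

-1,-2,-4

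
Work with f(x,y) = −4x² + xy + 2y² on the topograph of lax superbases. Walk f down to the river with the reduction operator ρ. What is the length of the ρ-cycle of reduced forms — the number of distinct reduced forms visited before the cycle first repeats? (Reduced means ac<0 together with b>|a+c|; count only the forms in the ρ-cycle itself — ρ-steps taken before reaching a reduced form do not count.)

D = 33, ⌊√D⌋ = 5
descent: ρ → (2,3,-3)  [lands on river]
river: ρ → (-3,3,2)
river: ρ → (2,5,-1)
river: ρ → (-1,5,2)
ρ-cycle length = 4 (tail of 1 descent step not counted)

4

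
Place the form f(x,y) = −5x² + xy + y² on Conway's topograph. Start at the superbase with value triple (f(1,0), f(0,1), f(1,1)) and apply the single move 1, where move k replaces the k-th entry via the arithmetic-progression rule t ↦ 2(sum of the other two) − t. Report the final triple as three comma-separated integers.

start (-5,1,-3) = (f(1,0),f(0,1),f(1,1))
replace slot 1: 2·(1+(-3)) − (-5) = 1 → (1,1,-3)

1,1,-3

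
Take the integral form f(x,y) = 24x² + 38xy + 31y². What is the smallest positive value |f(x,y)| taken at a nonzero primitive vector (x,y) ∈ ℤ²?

translate: b→-10 (≡38 mod 48), so (24,38,31)→(24,-10,17)
flip: (24,-10,17)→(17,10,24)
reduced (well bottom): (17,10,24) with a≤c, −a<b≤a
well minimum = a = 17

17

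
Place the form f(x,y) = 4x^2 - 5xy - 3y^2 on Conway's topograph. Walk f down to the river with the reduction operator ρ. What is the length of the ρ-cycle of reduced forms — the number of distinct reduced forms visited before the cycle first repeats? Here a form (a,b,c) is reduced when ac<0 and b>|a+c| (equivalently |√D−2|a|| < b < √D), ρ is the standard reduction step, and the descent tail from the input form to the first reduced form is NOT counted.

D = 73, ⌊√D⌋ = 8
descent: ρ → (-3,5,4)  [lands on river]
river: ρ → (4,3,-4)
river: ρ → (-4,5,3)
river: ρ → (3,7,-2)
river: ρ → (-2,5,6)
river: ρ → (6,7,-1)
river: ρ → (-1,7,6)
river: ρ → (6,5,-2)
river: ρ → (-2,7,3)
river: ρ → (3,5,-4)
river: ρ → (-4,3,4)
river: ρ → (4,5,-3)
river: ρ → (-3,7,2)
river: ρ → (2,5,-6)
river: ρ → (-6,7,1)
river: ρ → (1,7,-6)
river: ρ → (-6,5,2)
river: ρ → (2,7,-3)
ρ-cycle length = 18 (tail of 1 descent step not counted)

18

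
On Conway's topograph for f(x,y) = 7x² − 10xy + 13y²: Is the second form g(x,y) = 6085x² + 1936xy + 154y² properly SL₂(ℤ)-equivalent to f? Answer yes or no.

D₁ = -264, D₂ = -264
f: translate: b→4 (≡-10 mod 14), so (7,-10,13)→(7,4,10)
f: reduced (well bottom): (7,4,10) with a≤c, −a<b≤a
g: flip: (6085,1936,154)→(154,-1936,6085)
g: translate: b→-88 (≡-1936 mod 308), so (154,-1936,6085)→(154,-88,13)
g: flip: (154,-88,13)→(13,88,154)
g: translate: b→10 (≡88 mod 26), so (13,88,154)→(13,10,7)
g: flip: (13,10,7)→(7,-10,13)
g: translate: b→4 (≡-10 mod 14), so (7,-10,13)→(7,4,10)
g: reduced (well bottom): (7,4,10) with a≤c, −a<b≤a
reduced forms (7, 4, 10) vs (7, 4, 10) ⇒ equivalent

yes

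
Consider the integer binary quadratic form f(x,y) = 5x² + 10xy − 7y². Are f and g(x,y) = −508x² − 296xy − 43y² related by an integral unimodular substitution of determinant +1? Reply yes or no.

D₁ = 240, D₂ = 240
river cycle of f (length 6): (-7, 4, 8), (8, 12, -3), (-3, 12, 8), (8, 4, -7), (-7, 10, 5), (5, 10, -7)
river cycle of g (length 6): (-7, 4, 8), (8, 12, -3), (-3, 12, 8), (8, 4, -7), (-7, 10, 5), (5, 10, -7)
cycles coincide ⇒ equivalent

yes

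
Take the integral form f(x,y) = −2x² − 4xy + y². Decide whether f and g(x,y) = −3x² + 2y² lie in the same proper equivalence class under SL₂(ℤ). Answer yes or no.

D₁ = 24, D₂ = 24
river cycle of f (length 2): (1, 4, -2), (-2, 4, 1)
river cycle of g (length 2): (2, 4, -1), (-1, 4, 2)
cycles differ ⇒ inequivalent

no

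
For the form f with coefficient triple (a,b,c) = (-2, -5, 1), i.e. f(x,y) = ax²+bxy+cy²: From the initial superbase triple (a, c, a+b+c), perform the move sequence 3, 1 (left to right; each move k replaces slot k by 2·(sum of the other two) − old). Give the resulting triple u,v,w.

start (-2,1,-6) = (f(1,0),f(0,1),f(1,1))
replace slot 3: 2·((-2)+1) − (-6) = 4 → (-2,1,4)
replace slot 1: 2·(1+4) − (-2) = 12 → (12,1,4)

12,1,4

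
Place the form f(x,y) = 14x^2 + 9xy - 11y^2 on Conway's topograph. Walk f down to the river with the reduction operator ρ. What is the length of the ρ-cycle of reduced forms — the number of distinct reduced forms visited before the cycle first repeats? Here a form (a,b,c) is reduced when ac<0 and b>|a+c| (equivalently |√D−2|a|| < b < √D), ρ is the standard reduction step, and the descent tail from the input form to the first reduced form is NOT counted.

D = 697, ⌊√D⌋ = 26
river: ρ → (-11,13,12)
river: ρ → (12,11,-12)
river: ρ → (-12,13,11)
river: ρ → (11,9,-14)
river: ρ → (-14,19,6)
river: ρ → (6,17,-17)
river: ρ → (-17,17,6)
river: ρ → (6,19,-14)
river: ρ → (-14,9,11)
river: ρ → (11,13,-12)
river: ρ → (-12,11,12)
river: ρ → (12,13,-11)
river: ρ → (-11,9,14)
river: ρ → (14,19,-6)
river: ρ → (-6,17,17)
river: ρ → (17,17,-6)
river: ρ → (-6,19,14)
river: ρ → (14,9,-11)
ρ-cycle length = 18 (tail of 0 descent steps not counted)

18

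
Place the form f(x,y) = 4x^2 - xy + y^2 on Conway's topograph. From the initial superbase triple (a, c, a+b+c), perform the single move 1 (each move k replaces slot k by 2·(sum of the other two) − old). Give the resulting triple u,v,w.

start (4,1,4) = (f(1,0),f(0,1),f(1,1))
replace slot 1: 2·(1+4) − 4 = 6 → (6,1,4)

6,1,4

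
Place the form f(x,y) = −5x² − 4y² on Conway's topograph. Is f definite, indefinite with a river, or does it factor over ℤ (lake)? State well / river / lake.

D = b²−4ac = 0² − 4·(-5)·(-4) = -80
D < 0 ⇒ definite ⇒ every region one sign ⇒ single well

well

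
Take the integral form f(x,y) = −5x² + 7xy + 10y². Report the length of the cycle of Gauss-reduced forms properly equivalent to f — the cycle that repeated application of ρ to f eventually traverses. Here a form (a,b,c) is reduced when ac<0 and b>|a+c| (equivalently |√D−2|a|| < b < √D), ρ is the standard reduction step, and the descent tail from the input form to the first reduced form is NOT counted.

D = 249, ⌊√D⌋ = 15
river: ρ → (10,13,-2)
river: ρ → (-2,15,3)
river: ρ → (3,15,-2)
river: ρ → (-2,13,10)
river: ρ → (10,7,-5)
river: ρ → (-5,13,4)
river: ρ → (4,11,-8)
river: ρ → (-8,5,7)
river: ρ → (7,9,-6)
river: ρ → (-6,15,1)
river: ρ → (1,15,-6)
river: ρ → (-6,9,7)
river: ρ → (7,5,-8)
river: ρ → (-8,11,4)
river: ρ → (4,13,-5)
river: ρ → (-5,7,10)
ρ-cycle length = 16 (tail of 0 descent steps not counted)

16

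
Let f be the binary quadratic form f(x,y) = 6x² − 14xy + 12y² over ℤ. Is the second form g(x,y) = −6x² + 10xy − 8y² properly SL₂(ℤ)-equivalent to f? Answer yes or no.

D₁ = -92, D₂ = -92
f: translate: b→-2 (≡-14 mod 12), so (6,-14,12)→(6,-2,4)
f: flip: (6,-2,4)→(4,2,6)
f: reduced (well bottom): (4,2,6) with a≤c, −a<b≤a
g is negative-definite; reduce −g:
−g: translate: b→2 (≡-10 mod 12), so (6,-10,8)→(6,2,4)
−g: flip: (6,2,4)→(4,-2,6)
−g: reduced (well bottom): (4,-2,6) with a≤c, −a<b≤a
flip sign back: reduced form of g is (-4,2,-6)
reduced forms (4, 2, 6) vs (-4, 2, -6) ⇒ inequivalent

no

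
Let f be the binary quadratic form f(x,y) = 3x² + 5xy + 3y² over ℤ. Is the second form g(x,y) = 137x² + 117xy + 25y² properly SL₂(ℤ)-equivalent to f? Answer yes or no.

D₁ = -11, D₂ = -11
f: translate: b→-1 (≡5 mod 6), so (3,5,3)→(3,-1,1)
f: flip: (3,-1,1)→(1,1,3)
f: reduced (well bottom): (1,1,3) with a≤c, −a<b≤a
g: flip: (137,117,25)→(25,-117,137)
g: translate: b→-17 (≡-117 mod 50), so (25,-117,137)→(25,-17,3)
g: flip: (25,-17,3)→(3,17,25)
g: translate: b→-1 (≡17 mod 6), so (3,17,25)→(3,-1,1)
g: flip: (3,-1,1)→(1,1,3)
g: reduced (well bottom): (1,1,3) with a≤c, −a<b≤a
reduced forms (1, 1, 3) vs (1, 1, 3) ⇒ equivalent

yes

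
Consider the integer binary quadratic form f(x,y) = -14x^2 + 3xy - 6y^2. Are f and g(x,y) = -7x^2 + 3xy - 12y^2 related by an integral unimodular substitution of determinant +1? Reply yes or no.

D₁ = -327, D₂ = -327
f is negative-definite; reduce −f:
−f: flip: (14,-3,6)→(6,3,14)
−f: reduced (well bottom): (6,3,14) with a≤c, −a<b≤a
flip sign back: reduced form of f is (-6,-3,-14)
g is negative-definite; reduce −g:
−g: reduced (well bottom): (7,-3,12) with a≤c, −a<b≤a
flip sign back: reduced form of g is (-7,3,-12)
reduced forms (-6, -3, -14) vs (-7, 3, -12) ⇒ inequivalent

no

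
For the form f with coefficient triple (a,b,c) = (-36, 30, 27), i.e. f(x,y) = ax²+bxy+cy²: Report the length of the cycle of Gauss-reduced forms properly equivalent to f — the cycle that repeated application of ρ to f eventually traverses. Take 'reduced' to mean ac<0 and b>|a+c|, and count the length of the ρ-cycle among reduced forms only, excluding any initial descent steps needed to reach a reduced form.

D = 4788, ⌊√D⌋ = 69
river: ρ → (27,24,-39)
river: ρ → (-39,54,12)
river: ρ → (12,66,-9)
river: ρ → (-9,60,33)
river: ρ → (33,6,-36)
river: ρ → (-36,66,3)
river: ρ → (3,66,-36)
river: ρ → (-36,6,33)
river: ρ → (33,60,-9)
river: ρ → (-9,66,12)
river: ρ → (12,54,-39)
river: ρ → (-39,24,27)
river: ρ → (27,30,-36)
river: ρ → (-36,42,21)
river: ρ → (21,42,-36)
river: ρ → (-36,30,27)
ρ-cycle length = 16 (tail of 0 descent steps not counted)

16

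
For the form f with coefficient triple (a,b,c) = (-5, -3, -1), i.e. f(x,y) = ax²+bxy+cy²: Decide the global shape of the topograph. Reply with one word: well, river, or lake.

D = b²−4ac = (-3)² − 4·(-5)·(-1) = -11
D < 0 ⇒ definite ⇒ every region one sign ⇒ single well

well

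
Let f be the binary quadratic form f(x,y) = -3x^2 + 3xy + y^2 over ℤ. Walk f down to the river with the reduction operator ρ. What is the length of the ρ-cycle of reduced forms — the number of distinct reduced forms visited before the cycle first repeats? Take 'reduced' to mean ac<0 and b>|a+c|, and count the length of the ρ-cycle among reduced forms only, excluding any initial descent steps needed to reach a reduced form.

D = 21, ⌊√D⌋ = 4
river: ρ → (1,3,-3)
river: ρ → (-3,3,1)
ρ-cycle length = 2 (tail of 0 descent steps not counted)

2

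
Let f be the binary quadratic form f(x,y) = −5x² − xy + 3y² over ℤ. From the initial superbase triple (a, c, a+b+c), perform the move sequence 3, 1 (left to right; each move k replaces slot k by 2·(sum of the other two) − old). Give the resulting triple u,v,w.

start (-5,3,-3) = (f(1,0),f(0,1),f(1,1))
replace slot 3: 2·((-5)+3) − (-3) = -1 → (-5,3,-1)
replace slot 1: 2·(3+(-1)) − (-5) = 9 → (9,3,-1)

9,3,-1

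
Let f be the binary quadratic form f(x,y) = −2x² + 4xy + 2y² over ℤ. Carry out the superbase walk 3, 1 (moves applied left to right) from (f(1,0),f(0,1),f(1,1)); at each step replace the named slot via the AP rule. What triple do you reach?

start (-2,2,4) = (f(1,0),f(0,1),f(1,1))
replace slot 3: 2·((-2)+2) − 4 = -4 → (-2,2,-4)
replace slot 1: 2·(2+(-4)) − (-2) = -2 → (-2,2,-4)

-2,2,-4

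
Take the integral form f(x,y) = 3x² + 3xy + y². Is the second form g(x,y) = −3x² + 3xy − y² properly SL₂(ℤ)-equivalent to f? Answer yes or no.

D₁ = -3, D₂ = -3
f: flip: (3,3,1)→(1,-3,3)
f: translate: b→1 (≡-3 mod 2), so (1,-3,3)→(1,1,1)
f: reduced (well bottom): (1,1,1) with a≤c, −a<b≤a
g is negative-definite; reduce −g:
−g: translate: b→3 (≡-3 mod 6), so (3,-3,1)→(3,3,1)
−g: flip: (3,3,1)→(1,-3,3)
−g: translate: b→1 (≡-3 mod 2), so (1,-3,3)→(1,1,1)
−g: reduced (well bottom): (1,1,1) with a≤c, −a<b≤a
flip sign back: reduced form of g is (-1,-1,-1)
reduced forms (1, 1, 1) vs (-1, -1, -1) ⇒ inequivalent

no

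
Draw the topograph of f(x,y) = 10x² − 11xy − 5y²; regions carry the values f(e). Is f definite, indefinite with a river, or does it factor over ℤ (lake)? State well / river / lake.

D = b²−4ac = (-11)² − 4·10·(-5) = 321
D > 0 non-square ⇒ indefinite ⇒ periodic river

river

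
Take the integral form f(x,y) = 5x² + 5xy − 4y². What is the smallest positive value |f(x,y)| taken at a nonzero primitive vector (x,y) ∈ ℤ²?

river: ρ → (-4,3,6)
river: ρ → (6,9,-1)
river: ρ → (-1,9,6)
river: ρ → (6,3,-4)
river: ρ → (-4,5,5)
river: ρ → (5,5,-4)
closes: descent 0, river 6
min |a| on river = 1

1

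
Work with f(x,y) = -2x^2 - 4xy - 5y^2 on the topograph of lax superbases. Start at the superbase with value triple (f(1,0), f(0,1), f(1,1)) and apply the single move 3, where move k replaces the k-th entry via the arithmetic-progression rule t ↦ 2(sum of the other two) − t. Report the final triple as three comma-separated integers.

start (-2,-5,-11) = (f(1,0),f(0,1),f(1,1))
replace slot 3: 2·((-2)+(-5)) − (-11) = -3 → (-2,-5,-3)

-2,-5,-3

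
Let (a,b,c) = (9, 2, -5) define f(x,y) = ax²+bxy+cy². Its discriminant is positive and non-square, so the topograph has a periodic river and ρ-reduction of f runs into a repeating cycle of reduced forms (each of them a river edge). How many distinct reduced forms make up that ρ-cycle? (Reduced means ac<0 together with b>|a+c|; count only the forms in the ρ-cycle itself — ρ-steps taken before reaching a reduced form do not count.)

D = 184, ⌊√D⌋ = 13
descent: ρ → (-5,8,6)  [lands on river]
river: ρ → (6,4,-7)
river: ρ → (-7,10,3)
river: ρ → (3,8,-10)
river: ρ → (-10,12,1)
river: ρ → (1,12,-10)
river: ρ → (-10,8,3)
river: ρ → (3,10,-7)
river: ρ → (-7,4,6)
river: ρ → (6,8,-5)
river: ρ → (-5,12,2)
river: ρ → (2,12,-5)
ρ-cycle length = 12 (tail of 1 descent step not counted)

12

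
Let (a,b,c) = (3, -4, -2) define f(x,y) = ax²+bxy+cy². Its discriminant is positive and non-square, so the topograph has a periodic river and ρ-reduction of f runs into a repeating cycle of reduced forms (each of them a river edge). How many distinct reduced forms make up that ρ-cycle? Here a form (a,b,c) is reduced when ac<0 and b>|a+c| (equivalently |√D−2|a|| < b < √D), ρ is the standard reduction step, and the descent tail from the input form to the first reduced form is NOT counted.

D = 40, ⌊√D⌋ = 6
descent: ρ → (-2,4,3)  [lands on river]
river: ρ → (3,2,-3)
river: ρ → (-3,4,2)
river: ρ → (2,4,-3)
river: ρ → (-3,2,3)
river: ρ → (3,4,-2)
ρ-cycle length = 6 (tail of 1 descent step not counted)

6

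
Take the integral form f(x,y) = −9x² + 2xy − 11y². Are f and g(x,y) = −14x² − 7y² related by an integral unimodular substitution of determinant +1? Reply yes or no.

D₁ = -392, D₂ = -392
f is negative-definite; reduce −f:
−f: reduced (well bottom): (9,-2,11) with a≤c, −a<b≤a
flip sign back: reduced form of f is (-9,2,-11)
g is negative-definite; reduce −g:
−g: flip: (14,0,7)→(7,0,14)
−g: reduced (well bottom): (7,0,14) with a≤c, −a<b≤a
flip sign back: reduced form of g is (-7,0,-14)
reduced forms (-9, 2, -11) vs (-7, 0, -14) ⇒ inequivalent

no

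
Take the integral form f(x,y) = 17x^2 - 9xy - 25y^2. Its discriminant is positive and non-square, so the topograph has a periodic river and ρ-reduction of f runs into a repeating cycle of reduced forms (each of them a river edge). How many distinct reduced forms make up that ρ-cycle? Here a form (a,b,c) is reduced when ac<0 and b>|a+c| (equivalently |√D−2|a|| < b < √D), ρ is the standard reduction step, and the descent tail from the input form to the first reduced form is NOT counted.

D = 1781, ⌊√D⌋ = 42
descent: ρ → (-25,9,17)  [lands on river]
river: ρ → (17,25,-17)
river: ρ → (-17,9,25)
river: ρ → (25,41,-1)
river: ρ → (-1,41,25)
river: ρ → (25,9,-17)
river: ρ → (-17,25,17)
river: ρ → (17,9,-25)
river: ρ → (-25,41,1)
river: ρ → (1,41,-25)
ρ-cycle length = 10 (tail of 1 descent step not counted)

10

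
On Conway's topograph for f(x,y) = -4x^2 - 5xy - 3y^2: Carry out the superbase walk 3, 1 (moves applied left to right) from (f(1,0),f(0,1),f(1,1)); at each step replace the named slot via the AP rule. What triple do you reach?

start (-4,-3,-12) = (f(1,0),f(0,1),f(1,1))
replace slot 3: 2·((-4)+(-3)) − (-12) = -2 → (-4,-3,-2)
replace slot 1: 2·((-3)+(-2)) − (-4) = -6 → (-6,-3,-2)

-6,-3,-2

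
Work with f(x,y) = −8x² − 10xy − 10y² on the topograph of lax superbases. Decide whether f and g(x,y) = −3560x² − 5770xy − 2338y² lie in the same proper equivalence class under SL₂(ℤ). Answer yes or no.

D₁ = -220, D₂ = -220
f is negative-definite; reduce −f:
−f: translate: b→-6 (≡10 mod 16), so (8,10,10)→(8,-6,8)
−f: flip: (8,-6,8)→(8,6,8)
−f: reduced (well bottom): (8,6,8) with a≤c, −a<b≤a
flip sign back: reduced form of f is (-8,-6,-8)
g is negative-definite; reduce −g:
−g: translate: b→-1350 (≡5770 mod 7120), so (3560,5770,2338)→(3560,-1350,128)
−g: flip: (3560,-1350,128)→(128,1350,3560)
−g: translate: b→70 (≡1350 mod 256), so (128,1350,3560)→(128,70,10)
−g: flip: (128,70,10)→(10,-70,128)
−g: translate: b→10 (≡-70 mod 20), so (10,-70,128)→(10,10,8)
−g: flip: (10,10,8)→(8,-10,10)
−g: translate: b→6 (≡-10 mod 16), so (8,-10,10)→(8,6,8)
−g: reduced (well bottom): (8,6,8) with a≤c, −a<b≤a
flip sign back: reduced form of g is (-8,-6,-8)
reduced forms (-8, -6, -8) vs (-8, -6, -8) ⇒ equivalent

yes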